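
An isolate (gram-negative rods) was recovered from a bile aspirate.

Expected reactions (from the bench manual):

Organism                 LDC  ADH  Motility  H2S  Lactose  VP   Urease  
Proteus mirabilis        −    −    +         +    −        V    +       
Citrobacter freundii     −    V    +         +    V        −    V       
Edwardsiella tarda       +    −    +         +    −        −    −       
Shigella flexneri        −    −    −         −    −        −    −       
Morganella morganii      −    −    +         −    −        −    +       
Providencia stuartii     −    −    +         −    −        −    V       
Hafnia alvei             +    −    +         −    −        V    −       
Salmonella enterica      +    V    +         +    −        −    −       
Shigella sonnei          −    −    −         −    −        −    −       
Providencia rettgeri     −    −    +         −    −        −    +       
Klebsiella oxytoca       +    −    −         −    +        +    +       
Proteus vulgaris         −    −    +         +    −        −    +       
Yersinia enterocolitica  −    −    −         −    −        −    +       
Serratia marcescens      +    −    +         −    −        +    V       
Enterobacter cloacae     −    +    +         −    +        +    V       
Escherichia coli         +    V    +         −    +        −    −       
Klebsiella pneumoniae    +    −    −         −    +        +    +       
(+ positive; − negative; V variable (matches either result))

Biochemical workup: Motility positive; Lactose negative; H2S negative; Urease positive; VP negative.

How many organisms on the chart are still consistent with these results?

Lactose −: excludes Klebsiella oxytoca, Enterobacter cloacae, Escherichia coli, Klebsiella pneumoniae — 13 left.
Motility +: excludes Shigella flexneri, Shigella sonnei, Yersinia enterocolitica — 10 left.
Urease +: excludes Edwardsiella tarda, Hafnia alvei, Salmonella enterica — 7 left.
VP −: excludes Serratia marcescens — 6 left.
H2S −: excludes Proteus mirabilis, Citrobacter freundii, Proteus vulgaris — 3 left.
Still consistent: Morganella morganii, Providencia rettgeri, Providencia stuartii.

3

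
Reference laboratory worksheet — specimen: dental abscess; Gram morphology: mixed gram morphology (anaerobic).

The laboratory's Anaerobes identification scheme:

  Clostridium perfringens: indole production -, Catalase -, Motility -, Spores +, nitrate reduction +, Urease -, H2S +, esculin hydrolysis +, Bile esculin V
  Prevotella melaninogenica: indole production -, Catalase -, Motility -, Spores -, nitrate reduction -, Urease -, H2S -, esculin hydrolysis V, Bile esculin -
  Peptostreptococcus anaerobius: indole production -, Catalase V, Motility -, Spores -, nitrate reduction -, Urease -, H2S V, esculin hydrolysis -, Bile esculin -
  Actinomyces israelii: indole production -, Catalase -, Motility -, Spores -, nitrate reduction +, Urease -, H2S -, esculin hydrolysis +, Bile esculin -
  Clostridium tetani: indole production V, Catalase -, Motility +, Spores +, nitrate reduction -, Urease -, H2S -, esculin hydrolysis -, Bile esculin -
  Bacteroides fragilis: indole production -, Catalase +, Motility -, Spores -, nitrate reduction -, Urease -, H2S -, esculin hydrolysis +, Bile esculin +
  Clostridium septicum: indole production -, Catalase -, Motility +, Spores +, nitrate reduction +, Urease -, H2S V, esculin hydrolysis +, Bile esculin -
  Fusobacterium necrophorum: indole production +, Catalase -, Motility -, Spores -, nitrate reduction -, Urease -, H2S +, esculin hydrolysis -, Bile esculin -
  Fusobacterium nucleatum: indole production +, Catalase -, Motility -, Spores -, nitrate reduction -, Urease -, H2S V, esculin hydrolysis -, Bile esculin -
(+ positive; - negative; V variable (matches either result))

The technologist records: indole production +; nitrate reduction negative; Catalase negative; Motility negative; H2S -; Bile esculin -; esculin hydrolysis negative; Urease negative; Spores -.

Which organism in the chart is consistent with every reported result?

Fusobacterium nucleatum

Catalase -: excludes Bacteroides fragilis — 8 left.
H2S -: excludes Clostridium perfringens, Fusobacterium necrophorum — 6 left.
esculin hydrolysis -: excludes Actinomyces israelii, Clostridium septicum — 4 left.
nitrate reduction -: all 4 remaining candidates are consistent.
Bile esculin -: all 4 remaining candidates are consistent.
Motility -: excludes Clostridium tetani — 3 left.
Spores -: all 3 remaining candidates are consistent.
Urease -: all 3 remaining candidates are consistent.
indole production +: excludes Prevotella melaninogenica, Peptostreptococcus anaerobius — 1 left.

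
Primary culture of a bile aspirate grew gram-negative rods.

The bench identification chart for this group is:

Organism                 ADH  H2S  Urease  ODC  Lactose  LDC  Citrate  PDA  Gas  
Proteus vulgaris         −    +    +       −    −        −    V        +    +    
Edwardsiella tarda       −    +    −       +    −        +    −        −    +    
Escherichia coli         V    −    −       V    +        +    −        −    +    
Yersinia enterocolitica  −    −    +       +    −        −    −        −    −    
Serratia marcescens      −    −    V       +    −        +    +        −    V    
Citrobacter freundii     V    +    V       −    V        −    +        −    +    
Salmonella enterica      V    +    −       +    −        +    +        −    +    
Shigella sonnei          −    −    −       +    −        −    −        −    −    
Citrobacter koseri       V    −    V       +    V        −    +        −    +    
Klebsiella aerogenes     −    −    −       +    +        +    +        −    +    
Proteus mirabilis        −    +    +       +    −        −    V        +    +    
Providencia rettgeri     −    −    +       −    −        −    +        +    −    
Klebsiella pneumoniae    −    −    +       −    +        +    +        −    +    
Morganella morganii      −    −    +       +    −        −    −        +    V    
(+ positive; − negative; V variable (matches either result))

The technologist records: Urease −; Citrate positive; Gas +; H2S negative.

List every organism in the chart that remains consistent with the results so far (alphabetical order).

Citrobacter koseri, Klebsiella aerogenes, Serratia marcescens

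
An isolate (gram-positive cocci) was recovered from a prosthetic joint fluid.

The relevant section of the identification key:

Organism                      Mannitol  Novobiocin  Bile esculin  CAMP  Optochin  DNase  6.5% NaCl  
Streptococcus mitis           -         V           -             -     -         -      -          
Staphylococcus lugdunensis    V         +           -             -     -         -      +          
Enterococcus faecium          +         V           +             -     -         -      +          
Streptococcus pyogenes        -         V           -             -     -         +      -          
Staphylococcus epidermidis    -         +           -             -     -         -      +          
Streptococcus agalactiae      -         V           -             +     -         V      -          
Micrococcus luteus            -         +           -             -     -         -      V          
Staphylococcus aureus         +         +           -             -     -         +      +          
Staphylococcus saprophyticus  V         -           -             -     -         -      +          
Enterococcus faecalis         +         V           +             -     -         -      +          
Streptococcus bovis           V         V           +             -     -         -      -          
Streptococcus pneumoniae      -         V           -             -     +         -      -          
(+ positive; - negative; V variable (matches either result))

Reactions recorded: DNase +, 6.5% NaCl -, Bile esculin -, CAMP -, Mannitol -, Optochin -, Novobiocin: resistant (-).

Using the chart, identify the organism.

DNase +: excludes 9 organisms — 3 left.
Bile esculin -: all 3 remaining candidates are consistent.
6.5% NaCl -: excludes Staphylococcus aureus — 2 left.
Optochin -: all 2 remaining candidates are consistent.
CAMP -: excludes Streptococcus agalactiae — 1 left.
Novobiocin -: the one remaining candidate is consistent.
Mannitol -: the one remaining candidate is consistent.

Streptococcus pyogenes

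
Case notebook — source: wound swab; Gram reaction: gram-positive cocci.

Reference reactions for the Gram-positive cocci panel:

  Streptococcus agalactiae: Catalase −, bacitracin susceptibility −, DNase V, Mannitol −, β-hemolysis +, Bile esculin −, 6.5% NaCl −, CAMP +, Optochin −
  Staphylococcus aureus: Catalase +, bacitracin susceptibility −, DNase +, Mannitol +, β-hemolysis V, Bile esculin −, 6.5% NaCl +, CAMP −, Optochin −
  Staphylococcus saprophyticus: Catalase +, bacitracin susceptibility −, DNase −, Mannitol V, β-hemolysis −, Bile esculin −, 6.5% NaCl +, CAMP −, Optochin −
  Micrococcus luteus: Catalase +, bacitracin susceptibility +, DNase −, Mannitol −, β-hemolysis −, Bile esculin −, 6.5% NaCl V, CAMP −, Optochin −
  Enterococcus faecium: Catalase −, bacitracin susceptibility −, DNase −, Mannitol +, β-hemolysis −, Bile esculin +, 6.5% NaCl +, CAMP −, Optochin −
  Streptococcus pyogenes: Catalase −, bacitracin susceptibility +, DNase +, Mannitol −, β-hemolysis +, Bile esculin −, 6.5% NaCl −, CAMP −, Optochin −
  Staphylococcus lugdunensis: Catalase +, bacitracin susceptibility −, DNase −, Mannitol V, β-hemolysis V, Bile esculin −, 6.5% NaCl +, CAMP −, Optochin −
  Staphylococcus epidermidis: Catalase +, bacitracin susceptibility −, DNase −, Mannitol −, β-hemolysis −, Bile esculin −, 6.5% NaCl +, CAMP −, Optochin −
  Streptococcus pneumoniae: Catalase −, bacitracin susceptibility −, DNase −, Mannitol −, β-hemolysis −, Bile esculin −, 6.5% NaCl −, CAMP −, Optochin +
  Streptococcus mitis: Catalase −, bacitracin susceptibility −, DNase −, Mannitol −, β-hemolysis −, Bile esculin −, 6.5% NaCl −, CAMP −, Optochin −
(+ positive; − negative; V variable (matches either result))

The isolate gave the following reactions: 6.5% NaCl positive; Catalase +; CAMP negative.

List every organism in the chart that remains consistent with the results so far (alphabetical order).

Catalase +: excludes 5 organisms — 5 left.
CAMP −: all 5 remaining candidates are consistent.
6.5% NaCl +: all 5 remaining candidates are consistent.

Micrococcus luteus, Staphylococcus aureus, Staphylococcus epidermidis, Staphylococcus lugdunensis, Staphylococcus saprophyticus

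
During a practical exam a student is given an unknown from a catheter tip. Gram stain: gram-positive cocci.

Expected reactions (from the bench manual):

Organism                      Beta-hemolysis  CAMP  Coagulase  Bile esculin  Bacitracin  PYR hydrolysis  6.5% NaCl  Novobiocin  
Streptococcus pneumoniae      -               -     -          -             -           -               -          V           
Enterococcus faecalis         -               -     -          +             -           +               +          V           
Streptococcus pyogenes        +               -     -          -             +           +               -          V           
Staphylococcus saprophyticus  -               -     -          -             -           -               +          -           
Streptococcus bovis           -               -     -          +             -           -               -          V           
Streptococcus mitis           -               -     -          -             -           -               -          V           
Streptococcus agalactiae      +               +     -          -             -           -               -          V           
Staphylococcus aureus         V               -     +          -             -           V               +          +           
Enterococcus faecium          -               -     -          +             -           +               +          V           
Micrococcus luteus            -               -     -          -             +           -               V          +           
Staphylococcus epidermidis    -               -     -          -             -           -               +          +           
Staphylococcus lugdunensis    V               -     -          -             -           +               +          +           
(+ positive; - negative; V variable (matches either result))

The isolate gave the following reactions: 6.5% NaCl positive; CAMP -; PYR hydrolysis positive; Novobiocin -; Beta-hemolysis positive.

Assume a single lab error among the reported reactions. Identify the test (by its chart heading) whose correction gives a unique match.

6.5% NaCl

As reported, no row in the chart matches all 5 reactions.
Reversing 6.5% NaCl (to -) → unique match: Streptococcus pyogenes.
Reversing Novobiocin → 2 organisms match (not unique).
Reversing PYR hydrolysis → still no organism matches.
Reversing CAMP → still no organism matches.
Reversing Beta-hemolysis → 2 organisms match (not unique).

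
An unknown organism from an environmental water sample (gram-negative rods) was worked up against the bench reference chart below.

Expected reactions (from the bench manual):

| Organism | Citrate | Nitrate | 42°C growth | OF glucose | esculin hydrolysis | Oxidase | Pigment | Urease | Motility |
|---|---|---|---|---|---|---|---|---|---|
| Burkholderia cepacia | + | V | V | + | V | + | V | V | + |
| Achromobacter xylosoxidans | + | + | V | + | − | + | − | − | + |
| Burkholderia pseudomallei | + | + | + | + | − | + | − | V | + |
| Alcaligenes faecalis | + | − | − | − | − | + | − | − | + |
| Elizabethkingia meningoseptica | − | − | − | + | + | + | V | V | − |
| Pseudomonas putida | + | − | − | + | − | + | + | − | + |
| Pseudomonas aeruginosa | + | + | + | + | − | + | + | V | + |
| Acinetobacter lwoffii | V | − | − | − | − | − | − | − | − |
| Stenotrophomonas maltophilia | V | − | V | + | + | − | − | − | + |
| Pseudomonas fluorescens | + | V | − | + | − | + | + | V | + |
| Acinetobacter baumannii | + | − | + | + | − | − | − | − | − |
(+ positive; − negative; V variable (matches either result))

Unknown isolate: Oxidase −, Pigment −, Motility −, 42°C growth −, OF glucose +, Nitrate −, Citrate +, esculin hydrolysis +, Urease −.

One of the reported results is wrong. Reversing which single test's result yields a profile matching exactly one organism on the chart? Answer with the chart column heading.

Motility

As reported, no row in the chart matches all 9 reactions.
Reversing 42°C growth → still no organism matches.
Reversing Oxidase → still no organism matches.
Reversing Nitrate → still no organism matches.
Reversing Citrate → still no organism matches.
Reversing Urease → still no organism matches.
Reversing Motility (to +) → unique match: Stenotrophomonas maltophilia.
Reversing Pigment → still no organism matches.
Reversing OF glucose → still no organism matches.
Reversing esculin hydrolysis → still no organism matches.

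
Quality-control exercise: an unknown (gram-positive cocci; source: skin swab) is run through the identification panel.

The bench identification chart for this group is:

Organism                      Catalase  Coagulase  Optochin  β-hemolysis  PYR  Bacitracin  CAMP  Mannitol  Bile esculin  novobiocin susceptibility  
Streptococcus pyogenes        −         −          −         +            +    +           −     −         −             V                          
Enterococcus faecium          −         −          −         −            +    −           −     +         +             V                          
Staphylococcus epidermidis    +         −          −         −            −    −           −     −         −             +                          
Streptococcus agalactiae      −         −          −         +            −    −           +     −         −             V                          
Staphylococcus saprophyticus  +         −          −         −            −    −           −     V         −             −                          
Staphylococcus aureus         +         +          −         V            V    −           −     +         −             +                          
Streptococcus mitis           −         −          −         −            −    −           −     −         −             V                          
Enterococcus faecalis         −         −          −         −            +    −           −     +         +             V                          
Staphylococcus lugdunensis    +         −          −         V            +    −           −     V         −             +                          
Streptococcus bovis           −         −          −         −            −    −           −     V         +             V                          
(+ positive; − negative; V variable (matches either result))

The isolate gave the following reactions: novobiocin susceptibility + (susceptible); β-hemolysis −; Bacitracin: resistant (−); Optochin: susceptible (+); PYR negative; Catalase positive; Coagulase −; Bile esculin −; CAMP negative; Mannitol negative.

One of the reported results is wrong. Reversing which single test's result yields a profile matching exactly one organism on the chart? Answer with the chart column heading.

As reported, no row in the chart matches all 10 reactions.
Reversing Bacitracin → still no organism matches.
Reversing PYR → still no organism matches.
Reversing β-hemolysis → still no organism matches.
Reversing Mannitol → still no organism matches.
Reversing Optochin (to −) → unique match: Staphylococcus epidermidis.
Reversing Bile esculin → still no organism matches.
Reversing novobiocin susceptibility → still no organism matches.
Reversing Catalase → still no organism matches.
Reversing CAMP → still no organism matches.
Reversing Coagulase → still no organism matches.

Optochin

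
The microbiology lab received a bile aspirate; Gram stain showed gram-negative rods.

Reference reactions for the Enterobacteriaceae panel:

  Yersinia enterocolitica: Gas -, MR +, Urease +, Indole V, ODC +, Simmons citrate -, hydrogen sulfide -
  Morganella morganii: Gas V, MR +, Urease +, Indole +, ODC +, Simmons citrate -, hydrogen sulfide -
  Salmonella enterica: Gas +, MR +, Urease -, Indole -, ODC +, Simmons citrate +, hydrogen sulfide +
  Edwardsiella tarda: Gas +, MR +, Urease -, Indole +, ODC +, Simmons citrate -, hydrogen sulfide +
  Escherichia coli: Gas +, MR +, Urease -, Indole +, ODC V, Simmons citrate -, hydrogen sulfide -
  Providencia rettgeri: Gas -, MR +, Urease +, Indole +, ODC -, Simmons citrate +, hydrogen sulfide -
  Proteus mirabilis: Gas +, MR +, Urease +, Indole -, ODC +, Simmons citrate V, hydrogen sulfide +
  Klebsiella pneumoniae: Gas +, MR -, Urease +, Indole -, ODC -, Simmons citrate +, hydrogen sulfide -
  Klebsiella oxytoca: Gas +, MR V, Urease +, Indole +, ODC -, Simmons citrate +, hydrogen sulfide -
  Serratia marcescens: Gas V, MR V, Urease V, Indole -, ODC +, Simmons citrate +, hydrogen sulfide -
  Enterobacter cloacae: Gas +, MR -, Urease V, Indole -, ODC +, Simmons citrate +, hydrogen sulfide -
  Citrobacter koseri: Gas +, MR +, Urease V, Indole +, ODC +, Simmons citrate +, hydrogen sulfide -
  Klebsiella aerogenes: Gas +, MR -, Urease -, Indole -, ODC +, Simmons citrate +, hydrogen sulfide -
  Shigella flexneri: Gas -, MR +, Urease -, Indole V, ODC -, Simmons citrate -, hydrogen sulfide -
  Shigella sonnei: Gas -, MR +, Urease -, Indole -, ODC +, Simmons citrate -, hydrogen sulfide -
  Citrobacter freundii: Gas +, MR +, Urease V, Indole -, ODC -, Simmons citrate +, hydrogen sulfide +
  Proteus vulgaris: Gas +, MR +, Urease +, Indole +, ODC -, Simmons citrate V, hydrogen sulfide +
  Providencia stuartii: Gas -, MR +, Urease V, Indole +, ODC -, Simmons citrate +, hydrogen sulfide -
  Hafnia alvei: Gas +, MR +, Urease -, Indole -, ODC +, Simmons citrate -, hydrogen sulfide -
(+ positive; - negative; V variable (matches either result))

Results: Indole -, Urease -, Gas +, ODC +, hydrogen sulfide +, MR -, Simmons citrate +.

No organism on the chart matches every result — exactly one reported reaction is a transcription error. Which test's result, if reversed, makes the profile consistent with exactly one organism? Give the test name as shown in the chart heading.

As reported, no row in the chart matches all 7 reactions.
Reversing hydrogen sulfide → 3 organisms match (not unique).
Reversing Urease → still no organism matches.
Reversing MR (to +) → unique match: Salmonella enterica.
Reversing ODC → still no organism matches.
Reversing Gas → still no organism matches.
Reversing Indole → still no organism matches.
Reversing Simmons citrate → still no organism matches.

MR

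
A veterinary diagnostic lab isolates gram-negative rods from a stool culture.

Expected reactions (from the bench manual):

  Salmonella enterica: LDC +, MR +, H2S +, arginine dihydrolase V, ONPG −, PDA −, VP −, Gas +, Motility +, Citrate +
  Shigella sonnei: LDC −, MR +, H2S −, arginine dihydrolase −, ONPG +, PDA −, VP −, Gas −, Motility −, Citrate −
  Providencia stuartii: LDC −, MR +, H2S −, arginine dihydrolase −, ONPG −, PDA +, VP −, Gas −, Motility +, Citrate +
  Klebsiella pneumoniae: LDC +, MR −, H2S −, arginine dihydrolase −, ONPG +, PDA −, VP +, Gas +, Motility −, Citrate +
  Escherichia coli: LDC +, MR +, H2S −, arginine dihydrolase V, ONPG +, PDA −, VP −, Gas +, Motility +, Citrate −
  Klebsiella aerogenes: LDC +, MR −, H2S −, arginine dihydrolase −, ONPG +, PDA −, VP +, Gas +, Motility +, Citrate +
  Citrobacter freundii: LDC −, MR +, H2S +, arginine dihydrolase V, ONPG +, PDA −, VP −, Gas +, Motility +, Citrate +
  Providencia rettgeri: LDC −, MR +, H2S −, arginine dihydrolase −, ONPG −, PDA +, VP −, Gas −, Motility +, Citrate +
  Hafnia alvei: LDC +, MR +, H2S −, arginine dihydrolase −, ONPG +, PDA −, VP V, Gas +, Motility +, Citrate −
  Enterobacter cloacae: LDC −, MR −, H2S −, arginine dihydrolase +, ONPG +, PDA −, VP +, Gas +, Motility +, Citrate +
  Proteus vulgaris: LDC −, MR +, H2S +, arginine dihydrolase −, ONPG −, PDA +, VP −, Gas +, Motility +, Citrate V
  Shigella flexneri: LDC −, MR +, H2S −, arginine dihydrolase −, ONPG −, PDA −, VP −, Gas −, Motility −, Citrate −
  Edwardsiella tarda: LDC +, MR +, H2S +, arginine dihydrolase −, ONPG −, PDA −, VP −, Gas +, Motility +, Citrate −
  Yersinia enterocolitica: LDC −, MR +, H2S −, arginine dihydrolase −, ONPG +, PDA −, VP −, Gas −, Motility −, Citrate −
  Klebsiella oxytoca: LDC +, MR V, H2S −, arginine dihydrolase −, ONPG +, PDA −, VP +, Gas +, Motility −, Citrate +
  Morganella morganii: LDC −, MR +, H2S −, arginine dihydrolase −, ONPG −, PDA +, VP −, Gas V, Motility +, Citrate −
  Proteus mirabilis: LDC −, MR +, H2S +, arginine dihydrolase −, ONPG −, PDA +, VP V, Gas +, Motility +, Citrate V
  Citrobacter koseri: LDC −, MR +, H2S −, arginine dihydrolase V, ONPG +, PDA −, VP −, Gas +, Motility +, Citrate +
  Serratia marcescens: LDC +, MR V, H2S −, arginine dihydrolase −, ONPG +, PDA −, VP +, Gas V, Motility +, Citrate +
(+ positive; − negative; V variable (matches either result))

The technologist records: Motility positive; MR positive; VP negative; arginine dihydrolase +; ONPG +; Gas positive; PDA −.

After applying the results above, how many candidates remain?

VP −: excludes 5 organisms — 14 left.
arginine dihydrolase +: excludes 10 organisms — 4 left.
Motility +: all 4 remaining candidates are consistent.
PDA −: all 4 remaining candidates are consistent.
MR +: all 4 remaining candidates are consistent.
Gas +: all 4 remaining candidates are consistent.
ONPG +: excludes Salmonella enterica — 3 left.
Still consistent: Citrobacter freundii, Citrobacter koseri, Escherichia coli.

3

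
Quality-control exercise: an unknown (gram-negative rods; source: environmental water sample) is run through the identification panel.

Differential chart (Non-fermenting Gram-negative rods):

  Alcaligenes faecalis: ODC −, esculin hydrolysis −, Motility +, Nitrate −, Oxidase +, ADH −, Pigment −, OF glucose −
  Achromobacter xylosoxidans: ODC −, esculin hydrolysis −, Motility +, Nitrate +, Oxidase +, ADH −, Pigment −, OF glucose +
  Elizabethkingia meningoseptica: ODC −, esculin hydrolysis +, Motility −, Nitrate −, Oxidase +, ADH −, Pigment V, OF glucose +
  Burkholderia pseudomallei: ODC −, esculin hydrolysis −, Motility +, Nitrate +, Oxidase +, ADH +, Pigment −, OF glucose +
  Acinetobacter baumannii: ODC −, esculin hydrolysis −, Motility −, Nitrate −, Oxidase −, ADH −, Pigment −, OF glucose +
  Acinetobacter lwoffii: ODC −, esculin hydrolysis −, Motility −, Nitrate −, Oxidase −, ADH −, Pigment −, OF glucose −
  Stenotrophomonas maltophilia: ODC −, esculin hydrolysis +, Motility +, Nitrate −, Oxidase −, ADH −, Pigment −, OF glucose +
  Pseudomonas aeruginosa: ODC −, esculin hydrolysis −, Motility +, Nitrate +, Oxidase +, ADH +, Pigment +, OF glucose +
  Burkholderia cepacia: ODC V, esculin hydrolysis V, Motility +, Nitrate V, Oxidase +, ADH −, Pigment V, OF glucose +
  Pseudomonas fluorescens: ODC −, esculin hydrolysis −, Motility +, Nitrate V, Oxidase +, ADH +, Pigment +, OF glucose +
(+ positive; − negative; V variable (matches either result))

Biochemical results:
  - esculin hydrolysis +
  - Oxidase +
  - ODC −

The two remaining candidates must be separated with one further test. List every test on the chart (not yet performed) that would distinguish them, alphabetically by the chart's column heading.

Motility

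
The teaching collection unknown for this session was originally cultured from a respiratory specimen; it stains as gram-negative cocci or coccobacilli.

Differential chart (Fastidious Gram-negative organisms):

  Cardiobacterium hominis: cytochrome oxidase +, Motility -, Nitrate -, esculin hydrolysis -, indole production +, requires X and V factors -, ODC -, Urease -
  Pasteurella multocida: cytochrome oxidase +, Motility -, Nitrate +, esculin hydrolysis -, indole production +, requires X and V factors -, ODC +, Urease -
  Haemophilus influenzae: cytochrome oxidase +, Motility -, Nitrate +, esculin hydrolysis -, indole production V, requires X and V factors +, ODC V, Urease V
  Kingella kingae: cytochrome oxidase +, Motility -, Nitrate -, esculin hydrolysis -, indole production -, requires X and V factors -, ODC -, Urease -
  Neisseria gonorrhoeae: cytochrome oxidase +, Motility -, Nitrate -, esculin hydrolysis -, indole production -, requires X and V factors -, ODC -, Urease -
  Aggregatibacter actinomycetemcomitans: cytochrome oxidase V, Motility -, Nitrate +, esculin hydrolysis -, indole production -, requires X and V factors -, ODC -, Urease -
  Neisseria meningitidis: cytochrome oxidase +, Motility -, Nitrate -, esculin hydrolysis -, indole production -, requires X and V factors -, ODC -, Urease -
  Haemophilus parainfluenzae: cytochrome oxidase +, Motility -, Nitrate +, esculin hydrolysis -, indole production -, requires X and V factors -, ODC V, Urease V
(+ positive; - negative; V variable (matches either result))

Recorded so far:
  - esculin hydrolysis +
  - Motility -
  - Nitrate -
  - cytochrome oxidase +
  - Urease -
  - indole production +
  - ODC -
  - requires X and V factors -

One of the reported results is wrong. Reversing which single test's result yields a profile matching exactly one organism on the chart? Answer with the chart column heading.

As reported, no row in the chart matches all 8 reactions.
Reversing Nitrate → still no organism matches.
Reversing Motility → still no organism matches.
Reversing esculin hydrolysis (to -) → unique match: Cardiobacterium hominis.
Reversing cytochrome oxidase → still no organism matches.
Reversing requires X and V factors → still no organism matches.
Reversing indole production → still no organism matches.
Reversing ODC → still no organism matches.
Reversing Urease → still no organism matches.

esculin hydrolysis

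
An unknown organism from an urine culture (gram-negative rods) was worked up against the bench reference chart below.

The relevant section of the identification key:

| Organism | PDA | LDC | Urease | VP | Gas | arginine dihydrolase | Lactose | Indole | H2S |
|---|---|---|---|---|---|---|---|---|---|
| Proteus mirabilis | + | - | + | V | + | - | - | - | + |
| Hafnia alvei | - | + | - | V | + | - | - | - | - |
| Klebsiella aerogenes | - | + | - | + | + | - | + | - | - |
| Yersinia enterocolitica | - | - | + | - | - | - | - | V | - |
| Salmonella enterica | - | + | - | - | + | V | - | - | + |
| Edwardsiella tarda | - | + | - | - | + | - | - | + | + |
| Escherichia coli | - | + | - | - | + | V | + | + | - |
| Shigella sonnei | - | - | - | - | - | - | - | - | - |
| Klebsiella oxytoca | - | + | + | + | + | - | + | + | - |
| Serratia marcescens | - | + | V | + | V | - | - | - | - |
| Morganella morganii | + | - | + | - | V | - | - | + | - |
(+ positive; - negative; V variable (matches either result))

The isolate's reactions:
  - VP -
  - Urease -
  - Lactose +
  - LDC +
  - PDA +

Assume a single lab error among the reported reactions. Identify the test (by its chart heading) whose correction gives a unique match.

As reported, no row in the chart matches all 5 reactions.
Reversing LDC → still no organism matches.
Reversing Lactose → still no organism matches.
Reversing Urease → still no organism matches.
Reversing VP → still no organism matches.
Reversing PDA (to -) → unique match: Escherichia coli.

PDA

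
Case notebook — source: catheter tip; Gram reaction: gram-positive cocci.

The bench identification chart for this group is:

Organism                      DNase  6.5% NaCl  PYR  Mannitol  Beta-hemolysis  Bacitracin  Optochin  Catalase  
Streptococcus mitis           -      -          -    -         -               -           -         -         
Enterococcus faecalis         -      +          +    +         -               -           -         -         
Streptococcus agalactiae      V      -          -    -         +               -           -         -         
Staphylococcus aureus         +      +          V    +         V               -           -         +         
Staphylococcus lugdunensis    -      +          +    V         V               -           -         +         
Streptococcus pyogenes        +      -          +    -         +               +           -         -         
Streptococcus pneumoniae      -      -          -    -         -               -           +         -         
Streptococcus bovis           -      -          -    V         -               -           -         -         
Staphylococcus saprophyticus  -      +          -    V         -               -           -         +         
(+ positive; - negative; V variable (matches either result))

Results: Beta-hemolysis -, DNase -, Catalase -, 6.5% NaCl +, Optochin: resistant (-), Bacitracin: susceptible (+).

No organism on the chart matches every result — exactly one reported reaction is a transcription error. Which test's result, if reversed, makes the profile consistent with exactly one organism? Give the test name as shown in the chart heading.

Bacitracin

As reported, no row in the chart matches all 6 reactions.
Reversing Catalase → still no organism matches.
Reversing Optochin → still no organism matches.
Reversing Bacitracin (to -) → unique match: Enterococcus faecalis.
Reversing Beta-hemolysis → still no organism matches.
Reversing 6.5% NaCl → still no organism matches.
Reversing DNase → still no organism matches.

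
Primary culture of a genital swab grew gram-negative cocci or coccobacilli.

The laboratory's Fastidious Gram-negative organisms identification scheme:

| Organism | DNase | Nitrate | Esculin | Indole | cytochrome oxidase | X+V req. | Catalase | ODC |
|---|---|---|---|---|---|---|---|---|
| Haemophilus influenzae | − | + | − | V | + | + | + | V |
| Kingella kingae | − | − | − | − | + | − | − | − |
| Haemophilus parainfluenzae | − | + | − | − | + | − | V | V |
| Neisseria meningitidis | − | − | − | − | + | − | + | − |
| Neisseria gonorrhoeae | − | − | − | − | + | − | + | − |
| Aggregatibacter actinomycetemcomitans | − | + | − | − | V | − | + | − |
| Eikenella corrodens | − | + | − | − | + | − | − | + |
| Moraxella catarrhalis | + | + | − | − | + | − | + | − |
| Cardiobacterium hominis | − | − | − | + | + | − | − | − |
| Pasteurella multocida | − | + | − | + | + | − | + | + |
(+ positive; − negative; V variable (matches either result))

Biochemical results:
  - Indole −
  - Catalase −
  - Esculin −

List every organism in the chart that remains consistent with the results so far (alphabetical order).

Catalase −: excludes 6 organisms — 4 left.
Indole −: excludes Cardiobacterium hominis — 3 left.
Esculin −: all 3 remaining candidates are consistent.

Eikenella corrodens, Haemophilus parainfluenzae, Kingella kingae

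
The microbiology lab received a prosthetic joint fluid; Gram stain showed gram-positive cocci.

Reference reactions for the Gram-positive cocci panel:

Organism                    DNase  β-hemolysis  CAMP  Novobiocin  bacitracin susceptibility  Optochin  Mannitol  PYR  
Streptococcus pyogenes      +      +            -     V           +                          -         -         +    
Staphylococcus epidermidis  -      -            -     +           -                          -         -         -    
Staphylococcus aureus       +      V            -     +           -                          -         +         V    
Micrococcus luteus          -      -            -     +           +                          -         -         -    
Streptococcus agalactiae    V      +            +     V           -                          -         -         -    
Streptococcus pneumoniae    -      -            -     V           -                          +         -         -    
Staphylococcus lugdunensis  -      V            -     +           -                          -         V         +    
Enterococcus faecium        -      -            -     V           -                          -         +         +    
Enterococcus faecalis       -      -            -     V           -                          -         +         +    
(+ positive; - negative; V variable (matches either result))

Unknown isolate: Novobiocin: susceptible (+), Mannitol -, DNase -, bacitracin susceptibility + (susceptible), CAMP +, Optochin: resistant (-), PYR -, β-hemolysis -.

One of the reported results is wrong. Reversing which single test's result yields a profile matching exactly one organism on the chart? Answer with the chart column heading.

CAMP

As reported, no row in the chart matches all 8 reactions.
Reversing β-hemolysis → still no organism matches.
Reversing Novobiocin → still no organism matches.
Reversing bacitracin susceptibility → still no organism matches.
Reversing DNase → still no organism matches.
Reversing CAMP (to -) → unique match: Micrococcus luteus.
Reversing PYR → still no organism matches.
Reversing Mannitol → still no organism matches.
Reversing Optochin → still no organism matches.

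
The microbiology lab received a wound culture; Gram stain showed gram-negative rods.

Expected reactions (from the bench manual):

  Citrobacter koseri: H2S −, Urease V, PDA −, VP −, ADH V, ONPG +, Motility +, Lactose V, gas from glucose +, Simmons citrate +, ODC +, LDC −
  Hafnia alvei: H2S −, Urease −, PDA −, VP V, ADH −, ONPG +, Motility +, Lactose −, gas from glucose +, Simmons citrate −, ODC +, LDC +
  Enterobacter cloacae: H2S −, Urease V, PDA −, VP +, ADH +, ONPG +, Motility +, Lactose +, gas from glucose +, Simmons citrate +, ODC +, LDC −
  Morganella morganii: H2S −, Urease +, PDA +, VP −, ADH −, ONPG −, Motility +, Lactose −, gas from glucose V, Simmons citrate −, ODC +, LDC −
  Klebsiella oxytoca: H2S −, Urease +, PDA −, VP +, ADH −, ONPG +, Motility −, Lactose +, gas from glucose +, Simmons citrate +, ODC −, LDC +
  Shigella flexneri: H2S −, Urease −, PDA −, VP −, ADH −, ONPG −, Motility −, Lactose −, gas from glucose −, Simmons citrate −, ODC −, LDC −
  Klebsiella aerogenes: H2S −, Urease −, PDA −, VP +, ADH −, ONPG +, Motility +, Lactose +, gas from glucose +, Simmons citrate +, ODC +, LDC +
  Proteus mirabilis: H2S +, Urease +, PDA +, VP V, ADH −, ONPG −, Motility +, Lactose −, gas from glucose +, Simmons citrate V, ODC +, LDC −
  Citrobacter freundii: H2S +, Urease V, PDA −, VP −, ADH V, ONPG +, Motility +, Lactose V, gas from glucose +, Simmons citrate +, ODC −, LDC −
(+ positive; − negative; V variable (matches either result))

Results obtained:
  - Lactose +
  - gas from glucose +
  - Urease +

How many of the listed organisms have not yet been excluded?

Urease +: excludes Hafnia alvei, Shigella flexneri, Klebsiella aerogenes — 6 left.
gas from glucose +: all 6 remaining candidates are consistent.
Lactose +: excludes Morganella morganii, Proteus mirabilis — 4 left.
Still consistent: Citrobacter freundii, Citrobacter koseri, Enterobacter cloacae, Klebsiella oxytoca.

4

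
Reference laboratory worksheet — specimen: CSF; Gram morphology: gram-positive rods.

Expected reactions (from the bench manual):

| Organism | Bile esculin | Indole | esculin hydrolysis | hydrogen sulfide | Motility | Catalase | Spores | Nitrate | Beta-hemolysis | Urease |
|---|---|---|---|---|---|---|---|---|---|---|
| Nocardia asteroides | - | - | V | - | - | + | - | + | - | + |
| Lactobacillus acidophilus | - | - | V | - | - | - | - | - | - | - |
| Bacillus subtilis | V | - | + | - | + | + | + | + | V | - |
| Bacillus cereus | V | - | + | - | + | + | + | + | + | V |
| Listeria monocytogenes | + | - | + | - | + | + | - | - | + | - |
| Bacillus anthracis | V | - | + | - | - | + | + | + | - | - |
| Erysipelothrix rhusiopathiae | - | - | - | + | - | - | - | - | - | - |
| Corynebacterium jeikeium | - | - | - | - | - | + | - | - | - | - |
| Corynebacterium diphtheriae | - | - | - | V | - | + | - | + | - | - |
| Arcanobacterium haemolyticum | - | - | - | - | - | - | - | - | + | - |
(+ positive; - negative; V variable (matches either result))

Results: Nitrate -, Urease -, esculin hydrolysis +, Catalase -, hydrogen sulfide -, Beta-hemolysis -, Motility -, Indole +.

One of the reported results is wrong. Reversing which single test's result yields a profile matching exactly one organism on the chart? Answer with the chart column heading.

As reported, no row in the chart matches all 8 reactions.
Reversing Catalase → still no organism matches.
Reversing Indole (to -) → unique match: Lactobacillus acidophilus.
Reversing Beta-hemolysis → still no organism matches.
Reversing Nitrate → still no organism matches.
Reversing hydrogen sulfide → still no organism matches.
Reversing Motility → still no organism matches.
Reversing esculin hydrolysis → still no organism matches.
Reversing Urease → still no organism matches.

Indole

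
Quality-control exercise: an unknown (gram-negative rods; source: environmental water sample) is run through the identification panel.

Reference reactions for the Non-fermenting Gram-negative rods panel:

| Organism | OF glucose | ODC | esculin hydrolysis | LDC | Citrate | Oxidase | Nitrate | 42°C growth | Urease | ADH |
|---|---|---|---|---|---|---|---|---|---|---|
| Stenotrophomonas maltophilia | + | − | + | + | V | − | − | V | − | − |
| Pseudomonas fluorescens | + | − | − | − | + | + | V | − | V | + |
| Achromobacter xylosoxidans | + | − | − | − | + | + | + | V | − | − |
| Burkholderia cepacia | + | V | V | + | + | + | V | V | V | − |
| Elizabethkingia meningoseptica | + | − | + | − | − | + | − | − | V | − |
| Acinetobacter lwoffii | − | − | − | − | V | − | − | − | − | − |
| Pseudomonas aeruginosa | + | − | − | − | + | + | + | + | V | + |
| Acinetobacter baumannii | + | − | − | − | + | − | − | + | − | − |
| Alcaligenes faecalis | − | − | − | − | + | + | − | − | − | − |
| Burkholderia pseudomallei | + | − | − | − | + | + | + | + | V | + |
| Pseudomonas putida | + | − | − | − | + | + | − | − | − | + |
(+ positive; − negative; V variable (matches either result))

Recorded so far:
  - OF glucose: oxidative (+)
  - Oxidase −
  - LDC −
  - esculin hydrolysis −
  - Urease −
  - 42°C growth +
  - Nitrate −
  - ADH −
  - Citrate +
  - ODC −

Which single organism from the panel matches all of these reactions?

Acinetobacter baumannii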